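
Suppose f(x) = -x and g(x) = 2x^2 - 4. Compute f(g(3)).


g(3) = 14
f(14) = -14

-14


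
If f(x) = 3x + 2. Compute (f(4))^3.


f(4) = 14
(14)^3 = 2744

2744


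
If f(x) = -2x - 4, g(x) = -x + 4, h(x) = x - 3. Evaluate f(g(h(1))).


h(1) = -2
g(-2) = 6
f(6) = -16

-16


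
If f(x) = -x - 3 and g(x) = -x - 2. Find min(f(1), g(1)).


f(1) = -4
g(1) = -3
min = -4

-4


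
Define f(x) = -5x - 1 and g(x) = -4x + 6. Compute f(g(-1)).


g(-1) = 10
f(10) = -51

-51


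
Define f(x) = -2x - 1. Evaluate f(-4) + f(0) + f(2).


f(-4) = 7
f(0) = -1
f(2) = -5
Sum = 1

1


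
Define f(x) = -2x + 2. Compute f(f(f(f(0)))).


f(0) = 2
f(2) = -2
f(-2) = 6
f(6) = -10

-10


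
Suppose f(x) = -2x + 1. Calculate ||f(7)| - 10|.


f(7) = -13
|-13| = 13
|13 - 10| = 3

3


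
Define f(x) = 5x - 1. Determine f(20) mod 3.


f(20) = 99
99 mod 3 = 0

0


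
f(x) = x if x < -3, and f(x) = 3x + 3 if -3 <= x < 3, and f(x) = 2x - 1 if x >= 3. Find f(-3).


-3 satisfies -3 <= x < 3
f(-3) = -6

-6


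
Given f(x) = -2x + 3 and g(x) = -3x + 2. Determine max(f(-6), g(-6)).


f(-6) = 15
g(-6) = 20
max = 20

20


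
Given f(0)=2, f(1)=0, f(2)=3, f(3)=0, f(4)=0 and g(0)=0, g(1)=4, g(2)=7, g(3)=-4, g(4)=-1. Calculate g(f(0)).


7


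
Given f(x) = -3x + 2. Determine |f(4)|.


f(4) = -10
|-10| = 10

10


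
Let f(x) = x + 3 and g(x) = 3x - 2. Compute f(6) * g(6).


f(6) = 9
g(6) = 16
Product = 144

144


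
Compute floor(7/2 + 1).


7/2 = 3.5
3.5 + 1 = 4.5
floor(4.5) = 4

4


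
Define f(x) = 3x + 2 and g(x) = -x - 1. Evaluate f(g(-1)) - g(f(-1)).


f(g(-1)) = 2
g(f(-1)) = 0
Difference = 2

2


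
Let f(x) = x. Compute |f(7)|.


7


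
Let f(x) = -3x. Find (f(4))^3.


f(4) = -12
(-12)^3 = -1728

-1728


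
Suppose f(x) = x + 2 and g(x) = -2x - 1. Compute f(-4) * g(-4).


f(-4) = -2
g(-4) = 7
Product = -14

-14


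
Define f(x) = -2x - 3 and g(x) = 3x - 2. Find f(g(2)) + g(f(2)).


f(g(2)) = -11
g(f(2)) = -23
Sum = -34

-34


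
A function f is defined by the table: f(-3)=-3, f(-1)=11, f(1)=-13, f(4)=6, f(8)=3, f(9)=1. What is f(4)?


Reading from the table at x = 4

6


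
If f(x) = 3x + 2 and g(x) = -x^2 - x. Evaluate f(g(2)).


g(2) = -6
f(-6) = -16

-16


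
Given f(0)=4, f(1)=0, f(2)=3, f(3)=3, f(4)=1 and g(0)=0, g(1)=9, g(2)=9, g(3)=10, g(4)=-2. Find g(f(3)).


f(3) = 3
g(3) = 10

10


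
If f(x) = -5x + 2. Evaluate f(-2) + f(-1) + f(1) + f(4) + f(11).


f(-2) = 12
f(-1) = 7
f(1) = -3
f(4) = -18
f(11) = -53
Sum = -55

-55


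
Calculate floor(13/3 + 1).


13/3 = 4.3333
4.3333 + 1 = 5.3333
floor(5.3333) = 5

5


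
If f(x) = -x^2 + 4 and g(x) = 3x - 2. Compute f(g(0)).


g(0) = -2
f(-2) = (-1)*(-2)^2 + 4 = 0

0


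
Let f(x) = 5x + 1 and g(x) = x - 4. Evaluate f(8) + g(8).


45


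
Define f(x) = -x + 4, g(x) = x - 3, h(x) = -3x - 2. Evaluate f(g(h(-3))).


h(-3) = 7
g(7) = 4
f(4) = 0

0


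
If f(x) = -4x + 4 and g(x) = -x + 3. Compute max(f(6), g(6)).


-3


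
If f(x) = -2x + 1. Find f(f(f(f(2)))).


f(2) = -3
f(-3) = 7
f(7) = -13
f(-13) = 27

27


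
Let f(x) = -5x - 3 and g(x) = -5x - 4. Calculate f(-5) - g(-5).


1


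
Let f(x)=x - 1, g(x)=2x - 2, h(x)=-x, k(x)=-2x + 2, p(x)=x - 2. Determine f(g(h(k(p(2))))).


p(2) = 0
k(0) = 2
h(2) = -2
g(-2) = -6
f(-6) = -7

-7


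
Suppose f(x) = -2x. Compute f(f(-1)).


f(-1) = 2
f(2) = -4

-4


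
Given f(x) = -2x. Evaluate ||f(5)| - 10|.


f(5) = -10
|-10| = 10
|10 - 10| = 0

0


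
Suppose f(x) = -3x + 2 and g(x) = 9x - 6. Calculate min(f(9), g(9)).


f(9) = -25
g(9) = 75
min = -25

-25


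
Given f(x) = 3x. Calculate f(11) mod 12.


9


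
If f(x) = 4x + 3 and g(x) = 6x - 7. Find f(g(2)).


g(2) = 5
f(5) = 23

23


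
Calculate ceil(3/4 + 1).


3/4 = 0.75
0.75 + 1 = 1.75
ceil(1.75) = 2

2


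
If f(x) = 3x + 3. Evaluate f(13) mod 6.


f(13) = 42
42 mod 6 = 0

0


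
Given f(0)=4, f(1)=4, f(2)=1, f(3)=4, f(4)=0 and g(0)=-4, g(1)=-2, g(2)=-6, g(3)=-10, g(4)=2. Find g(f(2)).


f(2) = 1
g(1) = -2

-2


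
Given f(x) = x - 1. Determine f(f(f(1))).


f(1) = 0
f(0) = -1
f(-1) = -2

-2


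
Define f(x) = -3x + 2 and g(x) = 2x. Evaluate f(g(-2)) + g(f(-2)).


f(g(-2)) = 14
g(f(-2)) = 16
Sum = 30

30


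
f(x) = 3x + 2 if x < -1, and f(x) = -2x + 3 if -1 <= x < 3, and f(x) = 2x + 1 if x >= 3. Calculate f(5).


5 satisfies x >= 3
f(5) = 11

11


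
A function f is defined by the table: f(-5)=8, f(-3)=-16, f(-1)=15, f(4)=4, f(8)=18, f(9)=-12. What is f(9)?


Reading from the table at x = 9

-12


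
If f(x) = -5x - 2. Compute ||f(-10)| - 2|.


f(-10) = 48
|48| = 48
|48 - 2| = 46

46


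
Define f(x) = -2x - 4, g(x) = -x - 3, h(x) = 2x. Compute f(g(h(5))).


h(5) = 10
g(10) = -13
f(-13) = 22

22


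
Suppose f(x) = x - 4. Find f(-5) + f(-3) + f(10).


f(-5) = -9
f(-3) = -7
f(10) = 6
Sum = -10

-10


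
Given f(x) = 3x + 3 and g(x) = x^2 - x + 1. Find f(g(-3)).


g(-3) = 13
f(13) = 42

42


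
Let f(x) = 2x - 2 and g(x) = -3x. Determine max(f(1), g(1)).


f(1) = 0
g(1) = -3
max = 0

0


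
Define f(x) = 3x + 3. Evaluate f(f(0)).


f(0) = 3
f(3) = 12

12


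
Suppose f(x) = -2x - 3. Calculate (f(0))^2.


f(0) = -3
(-3)^2 = 9

9


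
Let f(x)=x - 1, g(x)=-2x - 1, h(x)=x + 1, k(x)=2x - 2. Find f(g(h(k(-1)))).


4


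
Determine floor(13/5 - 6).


13/5 = 2.6
2.6 - 6 = -3.4
floor(-3.4) = -4

-4


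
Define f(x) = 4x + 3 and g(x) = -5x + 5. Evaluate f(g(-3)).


g(-3) = 20
f(20) = 83

83


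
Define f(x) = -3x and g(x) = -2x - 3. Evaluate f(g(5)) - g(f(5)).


12


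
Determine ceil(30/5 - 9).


30/5 = 6
6 - 9 = -3
ceil(-3) = -3

-3


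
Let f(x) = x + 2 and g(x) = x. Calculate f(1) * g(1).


f(1) = 3
g(1) = 1
Product = 3

3


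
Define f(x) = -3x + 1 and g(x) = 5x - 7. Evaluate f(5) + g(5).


f(5) = -14
g(5) = 18
Sum = 4

4


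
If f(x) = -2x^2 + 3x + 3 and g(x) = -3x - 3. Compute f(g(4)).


g(4) = -15
f(-15) = (-2)*(-15)^2 + 3*(-15) + 3 = -492

-492


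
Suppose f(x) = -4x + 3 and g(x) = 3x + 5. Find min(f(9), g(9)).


f(9) = -33
g(9) = 32
min = -33

-33


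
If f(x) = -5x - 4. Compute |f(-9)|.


f(-9) = 41
|41| = 41

41


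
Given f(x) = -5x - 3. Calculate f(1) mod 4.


f(1) = -8
-8 mod 4 = 0

0


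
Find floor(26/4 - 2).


26/4 = 6.5
6.5 - 2 = 4.5
floor(4.5) = 4

4


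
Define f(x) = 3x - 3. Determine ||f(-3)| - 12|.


f(-3) = -12
|-12| = 12
|12 - 12| = 0

0


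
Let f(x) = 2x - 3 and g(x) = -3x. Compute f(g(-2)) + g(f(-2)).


30


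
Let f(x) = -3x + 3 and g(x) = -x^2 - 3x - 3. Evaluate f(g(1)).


24


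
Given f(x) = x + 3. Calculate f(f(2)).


8


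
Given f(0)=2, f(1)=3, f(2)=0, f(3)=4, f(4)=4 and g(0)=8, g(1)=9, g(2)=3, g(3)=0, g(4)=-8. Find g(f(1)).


0


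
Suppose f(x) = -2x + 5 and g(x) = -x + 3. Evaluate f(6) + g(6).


f(6) = -7
g(6) = -3
Sum = -10

-10


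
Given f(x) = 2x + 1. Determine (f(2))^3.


f(2) = 5
(5)^3 = 125

125


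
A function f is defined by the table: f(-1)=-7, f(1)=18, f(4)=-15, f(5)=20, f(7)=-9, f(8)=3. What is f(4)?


Reading from the table at x = 4

-15


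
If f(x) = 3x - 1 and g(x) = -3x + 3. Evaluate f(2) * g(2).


f(2) = 5
g(2) = -3
Product = -15

-15


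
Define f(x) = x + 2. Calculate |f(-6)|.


f(-6) = -4
|-4| = 4

4


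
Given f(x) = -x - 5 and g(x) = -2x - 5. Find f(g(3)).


g(3) = -11
f(-11) = 6

6


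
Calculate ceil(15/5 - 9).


15/5 = 3
3 - 9 = -6
ceil(-6) = -6

-6


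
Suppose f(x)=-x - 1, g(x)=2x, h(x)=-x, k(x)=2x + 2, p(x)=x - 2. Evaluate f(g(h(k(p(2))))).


p(2) = 0
k(0) = 2
h(2) = -2
g(-2) = -4
f(-4) = 3

3


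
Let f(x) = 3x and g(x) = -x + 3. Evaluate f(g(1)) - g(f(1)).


f(g(1)) = 6
g(f(1)) = 0
Difference = 6

6


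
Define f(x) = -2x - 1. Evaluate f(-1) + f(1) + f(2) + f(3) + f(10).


f(-1) = 1
f(1) = -3
f(2) = -5
f(3) = -7
f(10) = -21
Sum = -35

-35


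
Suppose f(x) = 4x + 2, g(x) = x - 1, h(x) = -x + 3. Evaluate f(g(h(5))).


h(5) = -2
g(-2) = -3
f(-3) = -10

-10


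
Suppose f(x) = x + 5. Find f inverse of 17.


Solve x + 5 = 17
x = (17 - 5) / 1 = 12

12


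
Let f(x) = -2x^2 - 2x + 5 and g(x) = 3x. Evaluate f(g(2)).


-79


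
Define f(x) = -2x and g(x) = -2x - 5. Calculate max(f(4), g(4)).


f(4) = -8
g(4) = -13
max = -8

-8


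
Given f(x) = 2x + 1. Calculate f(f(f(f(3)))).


f(3) = 7
f(7) = 15
f(15) = 31
f(31) = 63

63


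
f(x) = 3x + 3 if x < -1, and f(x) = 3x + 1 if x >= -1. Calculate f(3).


3 satisfies x >= -1
f(3) = 10

10


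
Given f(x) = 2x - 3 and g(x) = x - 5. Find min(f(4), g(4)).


f(4) = 5
g(4) = -1
min = -1

-1


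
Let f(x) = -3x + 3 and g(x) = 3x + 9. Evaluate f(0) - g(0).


f(0) = 3
g(0) = 9
Difference = -6

-6


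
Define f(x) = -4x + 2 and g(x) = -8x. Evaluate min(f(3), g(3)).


f(3) = -10
g(3) = -24
min = -24

-24


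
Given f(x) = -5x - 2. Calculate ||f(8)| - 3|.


f(8) = -42
|-42| = 42
|42 - 3| = 39

39


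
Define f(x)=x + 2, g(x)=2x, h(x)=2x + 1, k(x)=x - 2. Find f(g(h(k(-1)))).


k(-1) = -3
h(-3) = -5
g(-5) = -10
f(-10) = -8

-8


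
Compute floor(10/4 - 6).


10/4 = 2.5
2.5 - 6 = -3.5
floor(-3.5) = -4

-4


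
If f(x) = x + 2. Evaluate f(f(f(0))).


f(0) = 2
f(2) = 4
f(4) = 6

6


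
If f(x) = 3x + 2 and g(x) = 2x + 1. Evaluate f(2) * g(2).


f(2) = 8
g(2) = 5
Product = 40

40


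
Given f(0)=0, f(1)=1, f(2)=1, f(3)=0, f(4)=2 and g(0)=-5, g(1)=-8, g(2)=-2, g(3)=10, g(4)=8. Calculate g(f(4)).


f(4) = 2
g(2) = -2

-2


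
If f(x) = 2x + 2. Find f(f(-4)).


f(-4) = -6
f(-6) = -10

-10


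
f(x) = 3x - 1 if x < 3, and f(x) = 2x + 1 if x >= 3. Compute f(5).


5 satisfies x >= 3
f(5) = 11

11


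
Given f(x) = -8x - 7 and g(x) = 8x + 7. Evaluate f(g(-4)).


g(-4) = -25
f(-25) = 193

193


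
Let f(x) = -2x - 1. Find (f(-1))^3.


f(-1) = 1
(1)^3 = 1

1


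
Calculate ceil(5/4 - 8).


5/4 = 1.25
1.25 - 8 = -6.75
ceil(-6.75) = -6

-6


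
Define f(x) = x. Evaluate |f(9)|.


f(9) = 9
|9| = 9

9


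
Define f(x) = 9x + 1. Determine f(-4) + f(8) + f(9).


f(-4) = -35
f(8) = 73
f(9) = 82
Sum = 120

120


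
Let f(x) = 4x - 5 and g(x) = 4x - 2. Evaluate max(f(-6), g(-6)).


-26


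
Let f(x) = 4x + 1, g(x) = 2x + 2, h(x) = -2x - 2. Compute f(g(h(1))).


-23


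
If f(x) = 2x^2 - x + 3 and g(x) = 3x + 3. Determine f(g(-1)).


g(-1) = 0
f(0) = 2*(0)^2 - 1*(0) + 3 = 3

3


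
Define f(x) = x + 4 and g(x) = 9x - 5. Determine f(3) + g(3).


f(3) = 7
g(3) = 22
Sum = 29

29


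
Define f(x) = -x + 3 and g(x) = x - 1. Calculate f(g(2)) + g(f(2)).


2


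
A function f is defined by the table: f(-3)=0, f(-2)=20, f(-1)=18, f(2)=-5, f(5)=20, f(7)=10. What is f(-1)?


Reading from the table at x = -1

18


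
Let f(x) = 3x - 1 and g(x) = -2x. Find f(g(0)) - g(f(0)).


f(g(0)) = -1
g(f(0)) = 2
Difference = -3

-3


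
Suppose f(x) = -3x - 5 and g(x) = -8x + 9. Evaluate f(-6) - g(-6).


f(-6) = 13
g(-6) = 57
Difference = -44

-44


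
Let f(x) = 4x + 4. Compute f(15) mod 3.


f(15) = 64
64 mod 3 = 1

1


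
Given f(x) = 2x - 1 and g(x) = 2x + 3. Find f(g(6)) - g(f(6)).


f(g(6)) = 29
g(f(6)) = 25
Difference = 4

4


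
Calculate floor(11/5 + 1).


3


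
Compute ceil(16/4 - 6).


-2


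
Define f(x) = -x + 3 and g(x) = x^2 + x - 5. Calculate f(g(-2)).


6


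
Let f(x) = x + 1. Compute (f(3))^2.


f(3) = 4
(4)^2 = 16

16


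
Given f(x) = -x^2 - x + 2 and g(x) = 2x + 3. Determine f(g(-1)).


g(-1) = 1
f(1) = (-1)*(1)^2 - 1*(1) + 2 = 0

0


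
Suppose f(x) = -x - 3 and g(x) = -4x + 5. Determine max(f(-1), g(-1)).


f(-1) = -2
g(-1) = 9
max = 9

9


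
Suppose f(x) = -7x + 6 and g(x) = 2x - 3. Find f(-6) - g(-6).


f(-6) = 48
g(-6) = -15
Difference = 63

63


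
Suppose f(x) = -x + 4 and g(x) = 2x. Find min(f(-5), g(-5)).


-10


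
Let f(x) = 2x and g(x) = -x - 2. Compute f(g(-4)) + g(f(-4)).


f(g(-4)) = 4
g(f(-4)) = 6
Sum = 10

10


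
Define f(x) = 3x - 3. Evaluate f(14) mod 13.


f(14) = 39
39 mod 13 = 0

0


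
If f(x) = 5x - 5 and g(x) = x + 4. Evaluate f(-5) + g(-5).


f(-5) = -30
g(-5) = -1
Sum = -31

-31


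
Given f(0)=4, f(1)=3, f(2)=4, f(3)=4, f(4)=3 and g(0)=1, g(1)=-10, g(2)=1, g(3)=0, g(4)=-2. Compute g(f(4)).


f(4) = 3
g(3) = 0

0


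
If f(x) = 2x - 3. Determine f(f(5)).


f(5) = 7
f(7) = 11

11


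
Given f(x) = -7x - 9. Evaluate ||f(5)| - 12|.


f(5) = -44
|-44| = 44
|44 - 12| = 32

32


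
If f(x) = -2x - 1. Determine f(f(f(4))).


f(4) = -9
f(-9) = 17
f(17) = -35

-35


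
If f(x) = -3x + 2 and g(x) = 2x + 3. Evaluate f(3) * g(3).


f(3) = -7
g(3) = 9
Product = -63

-63


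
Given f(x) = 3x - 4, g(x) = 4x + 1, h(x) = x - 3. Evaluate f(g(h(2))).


-13


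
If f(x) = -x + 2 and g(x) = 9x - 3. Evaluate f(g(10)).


g(10) = 87
f(87) = -85

-85


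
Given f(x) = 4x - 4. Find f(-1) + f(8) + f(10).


f(-1) = -8
f(8) = 28
f(10) = 36
Sum = 56

56


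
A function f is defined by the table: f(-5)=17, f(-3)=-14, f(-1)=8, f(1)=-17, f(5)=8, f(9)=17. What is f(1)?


-17


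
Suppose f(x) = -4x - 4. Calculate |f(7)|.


f(7) = -32
|-32| = 32

32


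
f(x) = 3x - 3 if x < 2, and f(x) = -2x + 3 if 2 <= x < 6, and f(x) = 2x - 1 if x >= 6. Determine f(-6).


-21


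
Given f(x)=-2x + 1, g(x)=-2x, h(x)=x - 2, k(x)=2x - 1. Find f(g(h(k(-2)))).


k(-2) = -5
h(-5) = -7
g(-7) = 14
f(14) = -27

-27


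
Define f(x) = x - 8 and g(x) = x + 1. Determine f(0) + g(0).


f(0) = -8
g(0) = 1
Sum = -7

-7


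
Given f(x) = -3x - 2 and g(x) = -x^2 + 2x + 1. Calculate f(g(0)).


g(0) = 1
f(1) = -5

-5


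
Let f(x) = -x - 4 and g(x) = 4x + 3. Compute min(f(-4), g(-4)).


f(-4) = 0
g(-4) = -13
min = -13

-13


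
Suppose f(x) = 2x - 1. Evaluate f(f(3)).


f(3) = 5
f(5) = 9

9


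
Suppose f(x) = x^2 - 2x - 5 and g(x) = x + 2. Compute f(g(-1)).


g(-1) = 1
f(1) = 1*(1)^2 - 2*(1) - 5 = -6

-6


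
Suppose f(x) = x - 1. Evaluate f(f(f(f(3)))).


f(3) = 2
f(2) = 1
f(1) = 0
f(0) = -1

-1


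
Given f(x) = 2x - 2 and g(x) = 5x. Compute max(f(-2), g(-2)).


f(-2) = -6
g(-2) = -10
max = -6

-6


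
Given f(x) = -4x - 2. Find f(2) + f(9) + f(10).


f(2) = -10
f(9) = -38
f(10) = -42
Sum = -90

-90


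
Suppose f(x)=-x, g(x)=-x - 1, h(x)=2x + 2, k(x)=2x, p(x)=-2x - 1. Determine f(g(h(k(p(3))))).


p(3) = -7
k(-7) = -14
h(-14) = -26
g(-26) = 25
f(25) = -25

-25


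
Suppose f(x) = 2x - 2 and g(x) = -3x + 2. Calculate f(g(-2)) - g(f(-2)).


f(g(-2)) = 14
g(f(-2)) = 20
Difference = -6

-6


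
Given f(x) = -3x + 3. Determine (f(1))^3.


f(1) = 0
(0)^3 = 0

0


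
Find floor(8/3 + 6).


8/3 = 2.6667
2.6667 + 6 = 8.6667
floor(8.6667) = 8

8


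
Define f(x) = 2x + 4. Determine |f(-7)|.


f(-7) = -10
|-10| = 10

10


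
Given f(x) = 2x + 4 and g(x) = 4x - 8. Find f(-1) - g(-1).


f(-1) = 2
g(-1) = -12
Difference = 14

14


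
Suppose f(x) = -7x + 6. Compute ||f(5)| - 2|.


f(5) = -29
|-29| = 29
|29 - 2| = 27

27


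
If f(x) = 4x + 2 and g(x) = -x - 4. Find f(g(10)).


g(10) = -14
f(-14) = -54

-54


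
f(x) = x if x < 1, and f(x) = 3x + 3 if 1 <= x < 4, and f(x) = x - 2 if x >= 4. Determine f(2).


2 satisfies 1 <= x < 4
f(2) = 9

9


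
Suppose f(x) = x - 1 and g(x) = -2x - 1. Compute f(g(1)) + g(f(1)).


f(g(1)) = -4
g(f(1)) = -1
Sum = -5

-5


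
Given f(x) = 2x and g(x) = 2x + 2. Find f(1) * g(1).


f(1) = 2
g(1) = 4
Product = 8

8


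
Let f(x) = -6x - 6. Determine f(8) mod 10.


f(8) = -54
-54 mod 10 = 6

6


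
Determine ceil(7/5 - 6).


7/5 = 1.4
1.4 - 6 = -4.6
ceil(-4.6) = -4

-4


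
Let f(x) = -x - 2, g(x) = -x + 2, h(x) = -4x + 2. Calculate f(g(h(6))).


-26


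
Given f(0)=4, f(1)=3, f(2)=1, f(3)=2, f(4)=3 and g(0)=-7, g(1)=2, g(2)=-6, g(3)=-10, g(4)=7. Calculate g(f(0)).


f(0) = 4
g(4) = 7

7


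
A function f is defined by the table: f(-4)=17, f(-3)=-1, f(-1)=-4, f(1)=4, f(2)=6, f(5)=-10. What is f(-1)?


Reading from the table at x = -1

-4


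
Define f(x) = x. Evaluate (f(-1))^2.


f(-1) = -1
(-1)^2 = 1

1


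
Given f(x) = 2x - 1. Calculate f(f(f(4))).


f(4) = 7
f(7) = 13
f(13) = 25

25


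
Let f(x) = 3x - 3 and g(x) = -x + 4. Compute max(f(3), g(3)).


f(3) = 6
g(3) = 1
max = 6

6


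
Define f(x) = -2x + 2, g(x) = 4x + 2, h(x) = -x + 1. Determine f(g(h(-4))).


h(-4) = 5
g(5) = 22
f(22) = -42

-42


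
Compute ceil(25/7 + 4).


25/7 = 3.5714
3.5714 + 4 = 7.5714
ceil(7.5714) = 8

8


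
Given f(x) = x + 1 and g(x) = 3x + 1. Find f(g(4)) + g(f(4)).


f(g(4)) = 14
g(f(4)) = 16
Sum = 30

30


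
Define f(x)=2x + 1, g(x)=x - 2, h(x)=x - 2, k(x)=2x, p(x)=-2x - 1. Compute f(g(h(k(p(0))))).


p(0) = -1
k(-1) = -2
h(-2) = -4
g(-4) = -6
f(-6) = -11

-11


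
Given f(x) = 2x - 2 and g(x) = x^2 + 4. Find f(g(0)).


g(0) = 4
f(4) = 6

6


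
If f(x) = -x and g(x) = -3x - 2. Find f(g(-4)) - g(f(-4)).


f(g(-4)) = -10
g(f(-4)) = -14
Difference = 4

4


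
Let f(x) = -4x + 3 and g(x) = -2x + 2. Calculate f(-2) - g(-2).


5


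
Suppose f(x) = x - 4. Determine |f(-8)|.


f(-8) = -12
|-12| = 12

12


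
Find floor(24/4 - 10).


24/4 = 6
6 - 10 = -4
floor(-4) = -4

-4


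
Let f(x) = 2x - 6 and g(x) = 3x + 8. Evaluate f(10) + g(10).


f(10) = 14
g(10) = 38
Sum = 52

52


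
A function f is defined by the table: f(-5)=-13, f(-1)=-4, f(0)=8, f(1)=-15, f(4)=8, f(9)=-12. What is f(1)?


Reading from the table at x = 1

-15


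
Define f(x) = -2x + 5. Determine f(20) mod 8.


f(20) = -35
-35 mod 8 = 5

5


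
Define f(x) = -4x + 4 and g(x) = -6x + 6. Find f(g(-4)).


g(-4) = 30
f(30) = -116

-116


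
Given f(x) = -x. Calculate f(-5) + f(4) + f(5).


f(-5) = 5
f(4) = -4
f(5) = -5
Sum = -4

-4


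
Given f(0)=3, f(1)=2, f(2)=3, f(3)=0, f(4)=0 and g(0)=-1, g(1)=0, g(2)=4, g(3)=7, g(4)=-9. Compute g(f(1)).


f(1) = 2
g(2) = 4

4


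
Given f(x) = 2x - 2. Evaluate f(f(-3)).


f(-3) = -8
f(-8) = -18

-18


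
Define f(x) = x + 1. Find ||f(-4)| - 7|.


f(-4) = -3
|-3| = 3
|3 - 7| = 4

4


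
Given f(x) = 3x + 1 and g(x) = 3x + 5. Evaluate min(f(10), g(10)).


f(10) = 31
g(10) = 35
min = 31

31


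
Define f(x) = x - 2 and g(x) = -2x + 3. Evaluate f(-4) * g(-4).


f(-4) = -6
g(-4) = 11
Product = -66

-66


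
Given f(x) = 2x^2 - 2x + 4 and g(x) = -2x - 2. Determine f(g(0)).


g(0) = -2
f(-2) = 2*(-2)^2 - 2*(-2) + 4 = 16

16


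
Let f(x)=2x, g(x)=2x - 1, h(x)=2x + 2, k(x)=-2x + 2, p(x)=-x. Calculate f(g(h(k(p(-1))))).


p(-1) = 1
k(1) = 0
h(0) = 2
g(2) = 3
f(3) = 6

6


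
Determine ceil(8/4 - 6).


8/4 = 2
2 - 6 = -4
ceil(-4) = -4

-4


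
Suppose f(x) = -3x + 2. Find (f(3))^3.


-343


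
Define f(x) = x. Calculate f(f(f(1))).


f(1) = 1
f(1) = 1
f(1) = 1

1


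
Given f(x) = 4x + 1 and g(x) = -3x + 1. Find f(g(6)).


g(6) = -17
f(-17) = -67

-67


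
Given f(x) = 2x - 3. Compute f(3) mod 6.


f(3) = 3
3 mod 6 = 3

3


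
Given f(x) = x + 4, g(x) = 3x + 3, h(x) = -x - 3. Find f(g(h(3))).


h(3) = -6
g(-6) = -15
f(-15) = -11

-11


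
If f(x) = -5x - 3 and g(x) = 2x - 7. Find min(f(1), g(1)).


f(1) = -8
g(1) = -5
min = -8

-8


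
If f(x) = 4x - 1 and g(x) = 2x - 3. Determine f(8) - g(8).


f(8) = 31
g(8) = 13
Difference = 18

18


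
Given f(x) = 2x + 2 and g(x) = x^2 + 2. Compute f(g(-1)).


g(-1) = 3
f(3) = 8

8


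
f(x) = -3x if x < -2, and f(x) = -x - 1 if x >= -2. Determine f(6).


-7


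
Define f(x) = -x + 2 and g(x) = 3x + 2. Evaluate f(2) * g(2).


0


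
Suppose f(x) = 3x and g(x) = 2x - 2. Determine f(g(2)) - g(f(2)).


f(g(2)) = 6
g(f(2)) = 10
Difference = -4

-4


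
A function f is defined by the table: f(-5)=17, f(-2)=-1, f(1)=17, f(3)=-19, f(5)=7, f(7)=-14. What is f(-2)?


Reading from the table at x = -2

-1


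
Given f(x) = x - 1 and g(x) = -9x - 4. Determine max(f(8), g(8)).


7


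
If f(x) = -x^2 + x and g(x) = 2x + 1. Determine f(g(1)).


g(1) = 3
f(3) = (-1)*(3)^2 + 1*(3) = -6

-6


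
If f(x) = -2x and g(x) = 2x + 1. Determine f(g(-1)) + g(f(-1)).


7


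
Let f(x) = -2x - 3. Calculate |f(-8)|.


f(-8) = 13
|13| = 13

13


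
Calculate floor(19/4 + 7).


19/4 = 4.75
4.75 + 7 = 11.75
floor(11.75) = 11

11


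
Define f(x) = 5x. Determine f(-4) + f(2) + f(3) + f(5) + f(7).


f(-4) = -20
f(2) = 10
f(3) = 15
f(5) = 25
f(7) = 35
Sum = 65

65


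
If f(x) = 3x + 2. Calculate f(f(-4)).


f(-4) = -10
f(-10) = -28

-28


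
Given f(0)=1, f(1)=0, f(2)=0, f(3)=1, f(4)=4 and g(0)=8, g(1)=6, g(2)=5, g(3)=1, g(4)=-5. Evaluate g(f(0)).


f(0) = 1
g(1) = 6

6


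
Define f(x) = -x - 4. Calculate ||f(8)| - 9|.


f(8) = -12
|-12| = 12
|12 - 9| = 3

3


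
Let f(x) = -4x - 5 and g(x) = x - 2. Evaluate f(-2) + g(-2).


-1


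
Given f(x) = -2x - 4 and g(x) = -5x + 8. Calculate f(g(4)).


g(4) = -12
f(-12) = 20

20


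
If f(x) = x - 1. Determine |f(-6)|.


7


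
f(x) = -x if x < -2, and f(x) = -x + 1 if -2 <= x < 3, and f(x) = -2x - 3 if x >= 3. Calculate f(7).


7 satisfies x >= 3
f(7) = -17

-17


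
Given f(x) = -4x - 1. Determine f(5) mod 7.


0


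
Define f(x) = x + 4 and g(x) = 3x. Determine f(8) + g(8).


f(8) = 12
g(8) = 24
Sum = 36

36


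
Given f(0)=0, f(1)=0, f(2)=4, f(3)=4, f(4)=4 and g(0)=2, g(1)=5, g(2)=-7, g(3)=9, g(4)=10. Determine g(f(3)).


f(3) = 4
g(4) = 10

10


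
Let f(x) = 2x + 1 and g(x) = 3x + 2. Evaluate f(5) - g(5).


f(5) = 11
g(5) = 17
Difference = -6

-6


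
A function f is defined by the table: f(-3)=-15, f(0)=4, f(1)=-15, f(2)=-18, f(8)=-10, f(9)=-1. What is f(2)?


Reading from the table at x = 2

-18


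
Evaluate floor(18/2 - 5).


18/2 = 9
9 - 5 = 4
floor(4) = 4

4


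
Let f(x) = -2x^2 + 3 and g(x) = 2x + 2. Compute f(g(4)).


g(4) = 10
f(10) = (-2)*(10)^2 + 3 = -197

-197


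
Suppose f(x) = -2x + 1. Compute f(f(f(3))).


-21


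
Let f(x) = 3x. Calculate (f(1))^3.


f(1) = 3
(3)^3 = 27

27


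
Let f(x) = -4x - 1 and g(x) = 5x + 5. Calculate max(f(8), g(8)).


45


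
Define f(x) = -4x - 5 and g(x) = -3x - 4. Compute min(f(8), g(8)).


f(8) = -37
g(8) = -28
min = -37

-37


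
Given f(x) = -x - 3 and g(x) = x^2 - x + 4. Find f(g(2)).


-9


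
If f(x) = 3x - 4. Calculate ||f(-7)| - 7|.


f(-7) = -25
|-25| = 25
|25 - 7| = 18

18


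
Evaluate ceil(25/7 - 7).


-3


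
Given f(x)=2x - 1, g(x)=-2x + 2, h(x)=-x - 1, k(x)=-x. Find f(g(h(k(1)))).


k(1) = -1
h(-1) = 0
g(0) = 2
f(2) = 3

3


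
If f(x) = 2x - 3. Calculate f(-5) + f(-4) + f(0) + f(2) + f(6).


f(-5) = -13
f(-4) = -11
f(0) = -3
f(2) = 1
f(6) = 9
Sum = -17

-17


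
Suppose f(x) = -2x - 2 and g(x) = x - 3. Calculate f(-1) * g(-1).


0


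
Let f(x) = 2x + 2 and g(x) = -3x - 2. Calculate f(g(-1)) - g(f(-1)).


f(g(-1)) = 4
g(f(-1)) = -2
Difference = 6

6


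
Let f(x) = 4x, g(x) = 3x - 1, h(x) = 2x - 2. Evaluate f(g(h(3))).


h(3) = 4
g(4) = 11
f(11) = 44

44


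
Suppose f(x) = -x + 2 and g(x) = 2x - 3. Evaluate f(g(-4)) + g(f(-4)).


f(g(-4)) = 13
g(f(-4)) = 9
Sum = 22

22


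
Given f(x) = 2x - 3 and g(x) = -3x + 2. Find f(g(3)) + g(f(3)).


f(g(3)) = -17
g(f(3)) = -7
Sum = -24

-24


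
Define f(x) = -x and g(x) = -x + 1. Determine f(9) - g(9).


-1


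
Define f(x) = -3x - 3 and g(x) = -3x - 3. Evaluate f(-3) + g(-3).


f(-3) = 6
g(-3) = 6
Sum = 12

12


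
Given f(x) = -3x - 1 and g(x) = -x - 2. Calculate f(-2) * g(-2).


f(-2) = 5
g(-2) = 0
Product = 0

0


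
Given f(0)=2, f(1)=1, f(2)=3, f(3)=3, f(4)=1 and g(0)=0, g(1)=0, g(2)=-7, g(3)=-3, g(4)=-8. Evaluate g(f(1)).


f(1) = 1
g(1) = 0

0


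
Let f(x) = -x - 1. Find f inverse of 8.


Solve -x - 1 = 8
x = (8 + 1) / (-1) = -9

-9


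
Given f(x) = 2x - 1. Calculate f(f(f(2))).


f(2) = 3
f(3) = 5
f(5) = 9

9


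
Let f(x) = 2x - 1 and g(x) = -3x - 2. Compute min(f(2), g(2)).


-8


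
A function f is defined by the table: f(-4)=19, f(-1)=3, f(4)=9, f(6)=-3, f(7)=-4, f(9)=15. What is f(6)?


Reading from the table at x = 6

-3


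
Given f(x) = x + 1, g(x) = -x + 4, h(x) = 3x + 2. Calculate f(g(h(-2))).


9


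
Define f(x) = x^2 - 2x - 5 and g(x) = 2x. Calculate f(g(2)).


g(2) = 4
f(4) = 1*(4)^2 - 2*(4) - 5 = 3

3


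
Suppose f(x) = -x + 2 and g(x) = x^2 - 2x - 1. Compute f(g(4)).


g(4) = 7
f(7) = -5

-5


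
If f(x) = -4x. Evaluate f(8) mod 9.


f(8) = -32
-32 mod 9 = 4

4


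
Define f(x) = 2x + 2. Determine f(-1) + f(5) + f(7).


28


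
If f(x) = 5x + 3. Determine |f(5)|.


f(5) = 28
|28| = 28

28


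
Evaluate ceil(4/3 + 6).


4/3 = 1.3333
1.3333 + 6 = 7.3333
ceil(7.3333) = 8

8


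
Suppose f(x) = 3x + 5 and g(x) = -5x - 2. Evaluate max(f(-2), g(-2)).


f(-2) = -1
g(-2) = 8
max = 8

8


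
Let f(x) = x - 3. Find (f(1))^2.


f(1) = -2
(-2)^2 = 4

4


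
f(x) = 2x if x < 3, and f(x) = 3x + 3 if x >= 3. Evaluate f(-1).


-2


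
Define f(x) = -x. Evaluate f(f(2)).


f(2) = -2
f(-2) = 2

2


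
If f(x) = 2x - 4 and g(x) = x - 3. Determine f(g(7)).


g(7) = 4
f(4) = 4

4


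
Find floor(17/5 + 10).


17/5 = 3.4
3.4 + 10 = 13.4
floor(13.4) = 13

13


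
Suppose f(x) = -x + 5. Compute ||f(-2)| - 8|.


f(-2) = 7
|7| = 7
|7 - 8| = 1

1


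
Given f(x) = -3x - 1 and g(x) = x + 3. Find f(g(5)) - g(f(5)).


f(g(5)) = -25
g(f(5)) = -13
Difference = -12

-12


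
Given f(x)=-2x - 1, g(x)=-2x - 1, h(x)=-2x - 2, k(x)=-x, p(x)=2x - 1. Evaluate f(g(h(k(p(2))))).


17


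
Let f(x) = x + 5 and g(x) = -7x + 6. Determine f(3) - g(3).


f(3) = 8
g(3) = -15
Difference = 23

23


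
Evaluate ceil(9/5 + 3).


9/5 = 1.8
1.8 + 3 = 4.8
ceil(4.8) = 5

5


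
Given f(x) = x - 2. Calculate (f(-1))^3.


f(-1) = -3
(-3)^3 = -27

-27


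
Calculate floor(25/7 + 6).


25/7 = 3.5714
3.5714 + 6 = 9.5714
floor(9.5714) = 9

9


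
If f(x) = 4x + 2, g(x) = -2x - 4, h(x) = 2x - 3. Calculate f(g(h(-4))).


h(-4) = -11
g(-11) = 18
f(18) = 74

74


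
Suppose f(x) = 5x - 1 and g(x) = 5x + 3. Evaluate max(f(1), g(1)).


f(1) = 4
g(1) = 8
max = 8

8


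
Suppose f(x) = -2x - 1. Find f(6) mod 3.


f(6) = -13
-13 mod 3 = 2

2


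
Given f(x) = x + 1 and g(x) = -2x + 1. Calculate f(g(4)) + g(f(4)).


f(g(4)) = -6
g(f(4)) = -9
Sum = -15

-15


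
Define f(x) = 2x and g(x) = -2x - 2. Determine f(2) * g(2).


f(2) = 4
g(2) = -6
Product = -24

-24


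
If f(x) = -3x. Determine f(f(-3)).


f(-3) = 9
f(9) = -27

-27


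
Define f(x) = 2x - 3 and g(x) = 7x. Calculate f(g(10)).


137


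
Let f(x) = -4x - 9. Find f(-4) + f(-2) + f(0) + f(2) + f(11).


f(-4) = 7
f(-2) = -1
f(0) = -9
f(2) = -17
f(11) = -53
Sum = -73

-73


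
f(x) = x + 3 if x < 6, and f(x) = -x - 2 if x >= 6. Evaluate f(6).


6 satisfies x >= 6
f(6) = -8

-8


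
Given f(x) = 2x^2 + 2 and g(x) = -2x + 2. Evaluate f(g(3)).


g(3) = -4
f(-4) = 2*(-4)^2 + 2 = 34

34


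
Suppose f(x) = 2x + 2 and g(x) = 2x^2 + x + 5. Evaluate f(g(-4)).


g(-4) = 33
f(33) = 68

68


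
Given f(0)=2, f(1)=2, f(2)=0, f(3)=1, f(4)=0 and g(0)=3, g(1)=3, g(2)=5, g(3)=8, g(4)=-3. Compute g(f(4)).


f(4) = 0
g(0) = 3

3


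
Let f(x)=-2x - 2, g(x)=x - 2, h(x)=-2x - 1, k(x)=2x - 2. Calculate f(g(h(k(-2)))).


-20


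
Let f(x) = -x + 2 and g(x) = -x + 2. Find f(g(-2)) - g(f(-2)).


0


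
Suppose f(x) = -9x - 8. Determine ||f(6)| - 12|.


f(6) = -62
|-62| = 62
|62 - 12| = 50

50


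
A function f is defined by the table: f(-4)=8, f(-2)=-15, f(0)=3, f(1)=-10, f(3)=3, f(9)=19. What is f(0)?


Reading from the table at x = 0

3


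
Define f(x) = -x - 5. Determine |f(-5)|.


f(-5) = 0
|0| = 0

0


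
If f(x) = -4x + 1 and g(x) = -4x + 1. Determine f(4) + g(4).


f(4) = -15
g(4) = -15
Sum = -30

-30


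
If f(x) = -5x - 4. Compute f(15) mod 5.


1


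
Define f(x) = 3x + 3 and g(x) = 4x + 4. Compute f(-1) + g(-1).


0


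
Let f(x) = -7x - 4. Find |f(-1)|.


f(-1) = 3
|3| = 3

3


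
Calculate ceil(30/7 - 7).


30/7 = 4.2857
4.2857 - 7 = -2.7143
ceil(-2.7143) = -2

-2


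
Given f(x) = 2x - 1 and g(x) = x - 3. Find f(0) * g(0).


f(0) = -1
g(0) = -3
Product = 3

3


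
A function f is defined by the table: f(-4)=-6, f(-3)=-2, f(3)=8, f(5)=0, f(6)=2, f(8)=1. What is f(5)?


Reading from the table at x = 5

0


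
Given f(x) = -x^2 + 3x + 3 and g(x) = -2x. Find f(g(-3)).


g(-3) = 6
f(6) = (-1)*(6)^2 + 3*(6) + 3 = -15

-15


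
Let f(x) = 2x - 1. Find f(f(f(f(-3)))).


f(-3) = -7
f(-7) = -15
f(-15) = -31
f(-31) = -63

-63


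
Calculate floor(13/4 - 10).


13/4 = 3.25
3.25 - 10 = -6.75
floor(-6.75) = -7

-7


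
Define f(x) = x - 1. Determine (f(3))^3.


8


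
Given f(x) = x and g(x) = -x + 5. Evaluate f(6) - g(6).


f(6) = 6
g(6) = -1
Difference = 7

7


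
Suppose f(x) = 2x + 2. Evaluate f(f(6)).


f(6) = 14
f(14) = 30

30


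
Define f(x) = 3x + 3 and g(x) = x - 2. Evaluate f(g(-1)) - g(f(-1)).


f(g(-1)) = -6
g(f(-1)) = -2
Difference = -4

-4


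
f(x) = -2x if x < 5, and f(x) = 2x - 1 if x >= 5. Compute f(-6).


-6 satisfies x < 5
f(-6) = 12

12


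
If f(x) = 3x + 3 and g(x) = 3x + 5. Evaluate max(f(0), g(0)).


f(0) = 3
g(0) = 5
max = 5

5


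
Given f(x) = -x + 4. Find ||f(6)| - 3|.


f(6) = -2
|-2| = 2
|2 - 3| = 1

1


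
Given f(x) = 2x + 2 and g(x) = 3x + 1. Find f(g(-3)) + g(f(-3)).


-25


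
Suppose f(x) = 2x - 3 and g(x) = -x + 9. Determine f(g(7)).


g(7) = 2
f(2) = 1

1


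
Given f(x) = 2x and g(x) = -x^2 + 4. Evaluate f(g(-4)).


-24


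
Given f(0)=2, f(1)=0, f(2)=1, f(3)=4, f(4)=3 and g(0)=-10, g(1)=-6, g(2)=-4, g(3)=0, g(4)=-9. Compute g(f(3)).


f(3) = 4
g(4) = -9

-9


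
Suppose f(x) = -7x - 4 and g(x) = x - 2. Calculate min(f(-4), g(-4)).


f(-4) = 24
g(-4) = -6
min = -6

-6


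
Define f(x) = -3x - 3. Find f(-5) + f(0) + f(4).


f(-5) = 12
f(0) = -3
f(4) = -15
Sum = -6

-6


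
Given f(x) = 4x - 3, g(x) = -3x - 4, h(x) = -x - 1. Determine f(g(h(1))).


h(1) = -2
g(-2) = 2
f(2) = 5

5


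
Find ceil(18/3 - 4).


18/3 = 6
6 - 4 = 2
ceil(2) = 2

2


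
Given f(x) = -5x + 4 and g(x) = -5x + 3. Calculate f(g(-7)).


g(-7) = 38
f(38) = -186

-186


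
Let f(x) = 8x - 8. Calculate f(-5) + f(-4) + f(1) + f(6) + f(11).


32


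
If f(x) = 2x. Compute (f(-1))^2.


f(-1) = -2
(-2)^2 = 4

4


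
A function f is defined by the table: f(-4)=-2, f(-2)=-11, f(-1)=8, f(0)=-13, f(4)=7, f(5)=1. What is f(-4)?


Reading from the table at x = -4

-2


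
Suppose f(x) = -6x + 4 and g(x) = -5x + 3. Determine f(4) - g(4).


f(4) = -20
g(4) = -17
Difference = -3

-3


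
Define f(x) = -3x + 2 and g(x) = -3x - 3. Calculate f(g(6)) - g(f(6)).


f(g(6)) = 65
g(f(6)) = 45
Difference = 20

20


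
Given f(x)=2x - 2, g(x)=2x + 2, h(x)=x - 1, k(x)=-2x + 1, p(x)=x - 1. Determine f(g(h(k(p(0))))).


p(0) = -1
k(-1) = 3
h(3) = 2
g(2) = 6
f(6) = 10

10


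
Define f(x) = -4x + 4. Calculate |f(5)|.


f(5) = -16
|-16| = 16

16


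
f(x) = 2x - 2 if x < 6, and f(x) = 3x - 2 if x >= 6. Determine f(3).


3 satisfies x < 6
f(3) = 4

4


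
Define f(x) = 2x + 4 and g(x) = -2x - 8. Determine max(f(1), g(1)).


f(1) = 6
g(1) = -10
max = 6

6


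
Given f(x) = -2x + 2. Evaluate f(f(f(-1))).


14


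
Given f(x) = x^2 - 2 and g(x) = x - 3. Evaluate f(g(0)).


g(0) = -3
f(-3) = 1*(-3)^2 - 2 = 7

7


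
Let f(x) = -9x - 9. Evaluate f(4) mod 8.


f(4) = -45
-45 mod 8 = 3

3


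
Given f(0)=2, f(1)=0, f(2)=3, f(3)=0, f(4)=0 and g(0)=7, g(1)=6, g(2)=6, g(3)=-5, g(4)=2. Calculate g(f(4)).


f(4) = 0
g(0) = 7

7


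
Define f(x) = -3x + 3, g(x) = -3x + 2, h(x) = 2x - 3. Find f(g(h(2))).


h(2) = 1
g(1) = -1
f(-1) = 6

6


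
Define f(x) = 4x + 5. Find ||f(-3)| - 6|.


1


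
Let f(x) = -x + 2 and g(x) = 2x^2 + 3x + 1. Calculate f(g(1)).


g(1) = 6
f(6) = -4

-4


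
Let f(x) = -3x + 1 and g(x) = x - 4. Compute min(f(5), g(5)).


f(5) = -14
g(5) = 1
min = -14

-14


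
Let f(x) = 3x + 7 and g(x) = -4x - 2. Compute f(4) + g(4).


1


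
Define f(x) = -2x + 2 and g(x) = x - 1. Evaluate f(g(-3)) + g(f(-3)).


f(g(-3)) = 10
g(f(-3)) = 7
Sum = 17

17


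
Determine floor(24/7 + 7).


24/7 = 3.4286
3.4286 + 7 = 10.4286
floor(10.4286) = 10

10


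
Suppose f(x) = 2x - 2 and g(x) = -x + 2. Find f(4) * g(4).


-12


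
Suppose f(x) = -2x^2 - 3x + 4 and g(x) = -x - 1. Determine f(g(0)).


g(0) = -1
f(-1) = (-2)*(-1)^2 - 3*(-1) + 4 = 5

5


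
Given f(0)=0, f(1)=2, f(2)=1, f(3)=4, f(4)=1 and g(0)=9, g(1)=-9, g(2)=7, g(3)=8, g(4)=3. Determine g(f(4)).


f(4) = 1
g(1) = -9

-9


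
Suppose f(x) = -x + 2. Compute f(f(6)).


f(6) = -4
f(-4) = 6

6


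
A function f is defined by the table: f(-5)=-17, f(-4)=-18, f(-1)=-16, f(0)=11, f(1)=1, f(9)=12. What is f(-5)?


Reading from the table at x = -5

-17


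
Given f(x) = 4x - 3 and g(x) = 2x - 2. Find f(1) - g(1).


f(1) = 1
g(1) = 0
Difference = 1

1


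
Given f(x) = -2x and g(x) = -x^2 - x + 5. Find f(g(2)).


g(2) = -1
f(-1) = 2

2


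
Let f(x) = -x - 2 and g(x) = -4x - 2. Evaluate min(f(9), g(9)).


f(9) = -11
g(9) = -38
min = -38

-38


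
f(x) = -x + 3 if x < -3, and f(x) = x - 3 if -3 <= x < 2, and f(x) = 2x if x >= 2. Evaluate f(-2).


-2 satisfies -3 <= x < 2
f(-2) = -5

-5


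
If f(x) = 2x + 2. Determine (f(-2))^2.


4


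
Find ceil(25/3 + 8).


17


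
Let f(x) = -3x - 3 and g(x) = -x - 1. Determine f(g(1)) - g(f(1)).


f(g(1)) = 3
g(f(1)) = 5
Difference = -2

-2


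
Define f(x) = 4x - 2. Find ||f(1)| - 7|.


f(1) = 2
|2| = 2
|2 - 7| = 5

5


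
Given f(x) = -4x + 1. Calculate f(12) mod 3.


f(12) = -47
-47 mod 3 = 1

1


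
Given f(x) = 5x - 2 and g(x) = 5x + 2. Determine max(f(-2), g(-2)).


f(-2) = -12
g(-2) = -8
max = -8

-8


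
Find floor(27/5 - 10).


-5


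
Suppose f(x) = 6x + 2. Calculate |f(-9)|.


f(-9) = -52
|-52| = 52

52


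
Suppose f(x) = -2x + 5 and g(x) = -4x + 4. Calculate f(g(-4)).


g(-4) = 20
f(20) = -35

-35


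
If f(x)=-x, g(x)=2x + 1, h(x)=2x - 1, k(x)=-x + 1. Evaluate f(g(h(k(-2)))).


-11


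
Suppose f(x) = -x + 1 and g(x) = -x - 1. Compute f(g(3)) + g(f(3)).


f(g(3)) = 5
g(f(3)) = 1
Sum = 6

6


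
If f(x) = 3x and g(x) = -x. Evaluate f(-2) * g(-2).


f(-2) = -6
g(-2) = 2
Product = -12

-12


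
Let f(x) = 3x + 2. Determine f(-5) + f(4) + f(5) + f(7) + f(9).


f(-5) = -13
f(4) = 14
f(5) = 17
f(7) = 23
f(9) = 29
Sum = 70

70


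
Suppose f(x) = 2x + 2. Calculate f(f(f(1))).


f(1) = 4
f(4) = 10
f(10) = 22

22


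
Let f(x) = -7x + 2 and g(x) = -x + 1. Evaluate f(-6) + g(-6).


51


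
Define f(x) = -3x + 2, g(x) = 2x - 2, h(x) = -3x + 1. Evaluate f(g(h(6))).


h(6) = -17
g(-17) = -36
f(-36) = 110

110


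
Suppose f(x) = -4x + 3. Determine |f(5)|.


f(5) = -17
|-17| = 17

17


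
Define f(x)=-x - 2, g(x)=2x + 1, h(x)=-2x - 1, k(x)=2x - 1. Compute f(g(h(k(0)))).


k(0) = -1
h(-1) = 1
g(1) = 3
f(3) = -5

-5


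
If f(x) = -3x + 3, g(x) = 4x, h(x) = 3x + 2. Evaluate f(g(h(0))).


h(0) = 2
g(2) = 8
f(8) = -21

-21


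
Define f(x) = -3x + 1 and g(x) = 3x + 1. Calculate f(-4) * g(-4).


f(-4) = 13
g(-4) = -11
Product = -143

-143


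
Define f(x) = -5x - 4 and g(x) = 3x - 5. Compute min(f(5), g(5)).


f(5) = -29
g(5) = 10
min = -29

-29


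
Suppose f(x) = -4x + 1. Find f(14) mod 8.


f(14) = -55
-55 mod 8 = 1

1


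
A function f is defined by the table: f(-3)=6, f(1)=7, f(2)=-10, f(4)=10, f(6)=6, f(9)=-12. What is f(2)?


Reading from the table at x = 2

-10


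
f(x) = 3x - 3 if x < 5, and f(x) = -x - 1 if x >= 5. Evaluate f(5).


5 satisfies x >= 5
f(5) = -6

-6


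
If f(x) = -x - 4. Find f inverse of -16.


Solve -x - 4 = -16
x = (-16 + 4) / (-1) = 12

12


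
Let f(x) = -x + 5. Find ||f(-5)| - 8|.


f(-5) = 10
|10| = 10
|10 - 8| = 2

2


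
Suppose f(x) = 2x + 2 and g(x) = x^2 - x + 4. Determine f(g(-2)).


g(-2) = 10
f(10) = 22

22


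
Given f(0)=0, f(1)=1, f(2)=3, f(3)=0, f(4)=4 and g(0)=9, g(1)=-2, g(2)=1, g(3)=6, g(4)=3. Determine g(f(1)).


f(1) = 1
g(1) = -2

-2


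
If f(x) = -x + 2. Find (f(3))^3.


f(3) = -1
(-1)^3 = -1

-1


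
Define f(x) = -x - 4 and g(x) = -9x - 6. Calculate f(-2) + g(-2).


f(-2) = -2
g(-2) = 12
Sum = 10

10


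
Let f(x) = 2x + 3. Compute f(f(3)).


f(3) = 9
f(9) = 21

21


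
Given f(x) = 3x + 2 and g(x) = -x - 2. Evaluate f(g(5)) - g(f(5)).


f(g(5)) = -19
g(f(5)) = -19
Difference = 0

0


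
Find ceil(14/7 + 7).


14/7 = 2
2 + 7 = 9
ceil(9) = 9

9


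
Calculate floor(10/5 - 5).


-3


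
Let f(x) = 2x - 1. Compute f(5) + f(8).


f(5) = 9
f(8) = 15
Sum = 24

24


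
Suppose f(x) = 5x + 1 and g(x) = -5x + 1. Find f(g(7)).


-169


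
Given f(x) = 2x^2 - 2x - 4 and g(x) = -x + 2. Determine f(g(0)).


0


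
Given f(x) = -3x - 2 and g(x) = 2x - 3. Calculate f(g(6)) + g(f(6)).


f(g(6)) = -29
g(f(6)) = -43
Sum = -72

-72


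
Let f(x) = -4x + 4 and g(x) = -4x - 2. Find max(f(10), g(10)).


f(10) = -36
g(10) = -42
max = -36

-36


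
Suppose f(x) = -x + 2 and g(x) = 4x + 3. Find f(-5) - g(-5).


f(-5) = 7
g(-5) = -17
Difference = 24

24


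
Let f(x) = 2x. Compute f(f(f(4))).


f(4) = 8
f(8) = 16
f(16) = 32

32


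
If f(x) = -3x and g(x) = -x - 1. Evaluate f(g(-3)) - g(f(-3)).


f(g(-3)) = -6
g(f(-3)) = -10
Difference = 4

4


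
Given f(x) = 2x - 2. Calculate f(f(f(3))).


f(3) = 4
f(4) = 6
f(6) = 10

10


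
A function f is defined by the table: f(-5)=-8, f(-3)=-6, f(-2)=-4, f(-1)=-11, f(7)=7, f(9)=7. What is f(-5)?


Reading from the table at x = -5

-8


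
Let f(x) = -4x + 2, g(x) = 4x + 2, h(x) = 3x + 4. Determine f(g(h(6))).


h(6) = 22
g(22) = 90
f(90) = -358

-358


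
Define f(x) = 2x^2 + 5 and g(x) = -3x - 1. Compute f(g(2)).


g(2) = -7
f(-7) = 2*(-7)^2 + 5 = 103

103
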